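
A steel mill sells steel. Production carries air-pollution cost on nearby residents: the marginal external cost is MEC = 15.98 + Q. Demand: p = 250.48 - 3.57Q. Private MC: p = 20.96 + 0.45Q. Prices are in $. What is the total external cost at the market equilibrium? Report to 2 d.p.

Market equilibrium (private): 20.96 + 0.45Q = 250.48 - 3.57Q → Q_m = 57.0945.
Total external cost = ∫₀^{Q_m} (15.98 + 1.00Q) dQ = 15.98×57.0945 + ½×1.00×57.0945² = 2542.2611.

$2542.26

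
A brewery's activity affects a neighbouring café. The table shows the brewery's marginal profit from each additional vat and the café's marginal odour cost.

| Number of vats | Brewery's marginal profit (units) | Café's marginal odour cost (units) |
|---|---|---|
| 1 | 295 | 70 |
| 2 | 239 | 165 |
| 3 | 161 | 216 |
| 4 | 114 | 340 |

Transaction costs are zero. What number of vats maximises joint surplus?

2

Bargaining reaches the level where marginal profit last exceeds marginal odour cost.
That holds through level 2 (239 ≥ 165) but not at 3 (161 < 216).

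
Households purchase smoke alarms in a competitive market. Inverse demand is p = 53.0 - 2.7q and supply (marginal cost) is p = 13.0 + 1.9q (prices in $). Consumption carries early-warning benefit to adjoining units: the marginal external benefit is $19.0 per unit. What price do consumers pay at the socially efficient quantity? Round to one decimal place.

Social marginal benefit = demand + MEB = 72.0 - 2.7q.
Set SMB = MC: 72.0 - 2.7q = 13.0 + 1.9q → q* = 12.8261.
Consumer price on the demand curve at q*: 53.0 − 2.7×12.8261 = 18.3695.

P = $18.4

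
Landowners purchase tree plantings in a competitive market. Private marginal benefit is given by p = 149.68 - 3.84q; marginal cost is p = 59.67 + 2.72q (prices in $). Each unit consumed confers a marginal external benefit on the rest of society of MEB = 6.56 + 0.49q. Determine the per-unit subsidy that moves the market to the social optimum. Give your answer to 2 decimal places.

Social marginal benefit = demand + MEB = 156.24 - 3.35q.
Set SMB = MC: 156.24 - 3.35q = 59.67 + 2.72q → q* = 15.9094.
The Pigouvian subsidy equals MEB at q*: 6.56 + 0.49×15.9094 = 14.3556.

subsidy = $14.36 per unit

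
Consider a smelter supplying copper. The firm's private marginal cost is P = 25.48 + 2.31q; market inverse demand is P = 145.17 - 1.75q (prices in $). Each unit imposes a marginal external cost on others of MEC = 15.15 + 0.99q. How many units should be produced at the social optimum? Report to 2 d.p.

q* = 20.70

Social marginal cost = private MC + MEC = 40.63 + 3.30q.
Set SMC = demand: 40.63 + 3.30q = 145.17 - 1.75q → q* = 20.7010.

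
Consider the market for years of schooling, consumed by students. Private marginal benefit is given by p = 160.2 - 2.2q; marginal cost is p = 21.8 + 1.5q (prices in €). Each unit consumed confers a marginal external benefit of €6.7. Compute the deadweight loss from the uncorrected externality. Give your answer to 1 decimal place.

DWL = €6.1

Market equilibrium (private): 21.8 + 1.5q = 160.2 - 2.2q → q_m = 37.4054.
Social marginal benefit = demand + MEB = 166.9 - 2.2q.
Set SMB = MC: 166.9 - 2.2q = 21.8 + 1.5q → q* = 39.2162.
Between q* and q_m the wedge SMB − MC runs linearly from 0 to MEB(q_m), so the loss is a triangle.
DWL = ½ × 1.8108 × 6.7000 = 6.0662.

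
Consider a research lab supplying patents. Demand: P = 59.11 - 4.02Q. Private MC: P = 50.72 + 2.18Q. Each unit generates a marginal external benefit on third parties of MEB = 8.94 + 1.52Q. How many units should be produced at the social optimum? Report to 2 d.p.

Q* = 3.70

Social marginal cost = private MC − MEB = 41.78 + 0.66Q.
Set SMC = demand: 41.78 + 0.66Q = 59.11 - 4.02Q → Q* = 3.7030.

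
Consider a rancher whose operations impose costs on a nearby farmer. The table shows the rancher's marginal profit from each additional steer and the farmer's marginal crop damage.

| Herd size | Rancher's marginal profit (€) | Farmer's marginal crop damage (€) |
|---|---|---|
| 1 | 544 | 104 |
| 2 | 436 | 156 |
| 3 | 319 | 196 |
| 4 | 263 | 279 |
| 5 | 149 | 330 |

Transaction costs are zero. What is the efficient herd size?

3

Bargaining reaches the level where marginal profit last exceeds marginal crop damage.
That holds through level 3 (319 ≥ 196) but not at 4 (263 < 279).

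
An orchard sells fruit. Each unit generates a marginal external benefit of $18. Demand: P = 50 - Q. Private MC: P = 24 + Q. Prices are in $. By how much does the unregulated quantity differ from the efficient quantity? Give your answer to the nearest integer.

Market equilibrium (private): 24 + Q = 50 - Q → Q_m = 13.0000.
Social marginal cost = private MC − MEB = 6 + Q.
Set SMC = demand: 6 + Q = 50 - Q → Q* = 22.0000.
Gap = |13.0000 − 22.0000| = 9.0000.

9 units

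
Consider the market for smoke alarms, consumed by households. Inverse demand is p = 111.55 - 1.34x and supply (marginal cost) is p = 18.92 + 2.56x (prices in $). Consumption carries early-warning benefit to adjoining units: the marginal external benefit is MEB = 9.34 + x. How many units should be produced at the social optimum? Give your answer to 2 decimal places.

Social marginal benefit = demand + MEB = 120.89 - 0.34x.
Set SMB = MC: 120.89 - 0.34x = 18.92 + 2.56x → x* = 35.1621.

x* = 35.16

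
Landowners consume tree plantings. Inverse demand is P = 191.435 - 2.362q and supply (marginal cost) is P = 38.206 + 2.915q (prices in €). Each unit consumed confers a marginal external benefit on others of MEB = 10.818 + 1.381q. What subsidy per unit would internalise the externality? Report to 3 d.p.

Social marginal benefit = demand + MEB = 202.253 - 0.981q.
Set SMB = MC: 202.253 - 0.981q = 38.206 + 2.915q → q* = 42.1065.
The Pigouvian subsidy equals MEB at q*: 10.818 + 1.381×42.1065 = 68.9671.

subsidy = €68.967 per unit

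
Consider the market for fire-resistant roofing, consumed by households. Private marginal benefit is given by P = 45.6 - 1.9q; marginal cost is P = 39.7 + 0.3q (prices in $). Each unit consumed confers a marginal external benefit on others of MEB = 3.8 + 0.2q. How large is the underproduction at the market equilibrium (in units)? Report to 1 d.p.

Market equilibrium (private): 39.7 + 0.3q = 45.6 - 1.9q → q_m = 2.6818.
Social marginal benefit = demand + MEB = 49.4 - 1.7q.
Set SMB = MC: 49.4 - 1.7q = 39.7 + 0.3q → q* = 4.8500.
Gap = |2.6818 − 4.8500| = 2.1682.

2.2 units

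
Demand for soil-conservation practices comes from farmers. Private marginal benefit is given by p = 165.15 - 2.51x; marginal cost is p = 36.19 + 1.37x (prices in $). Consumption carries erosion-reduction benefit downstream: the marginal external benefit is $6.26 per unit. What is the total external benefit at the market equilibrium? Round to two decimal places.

$208.06

Market equilibrium (private): 36.19 + 1.37x = 165.15 - 2.51x → x_m = 33.2371.
Total external benefit = MEB × x_m = 6.26 × 33.2371 = 208.0642.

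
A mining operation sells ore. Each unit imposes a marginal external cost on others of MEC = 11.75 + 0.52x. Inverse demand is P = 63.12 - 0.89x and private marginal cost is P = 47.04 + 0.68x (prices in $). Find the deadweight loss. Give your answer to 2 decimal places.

DWL = $69.76

Market equilibrium (private): 47.04 + 0.68x = 63.12 - 0.89x → x_m = 10.2420.
Social marginal cost = private MC + MEC = 58.79 + 1.20x.
Set SMC = demand: 58.79 + 1.20x = 63.12 - 0.89x → x* = 2.0718.
Between x* and x_m the wedge SMC − demand runs linearly from 0 to MEC(x_m), so the loss is a triangle.
DWL = ½ × 8.1702 × 17.0759 = 69.7568.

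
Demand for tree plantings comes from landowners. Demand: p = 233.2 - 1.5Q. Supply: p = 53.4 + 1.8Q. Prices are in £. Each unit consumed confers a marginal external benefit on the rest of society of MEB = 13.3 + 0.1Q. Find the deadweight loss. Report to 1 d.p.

DWL = £54.9

Market equilibrium (private): 53.4 + 1.8Q = 233.2 - 1.5Q → Q_m = 54.4848.
Social marginal benefit = demand + MEB = 246.5 - 1.4Q.
Set SMB = MC: 246.5 - 1.4Q = 53.4 + 1.8Q → Q* = 60.3438.
Height of the DWL triangle at Q_m is SMB(Q_m) − MC(Q_m) = MEB(Q_m) = 18.7485.
DWL = ½ × 5.8590 × 18.7485 = 54.9237.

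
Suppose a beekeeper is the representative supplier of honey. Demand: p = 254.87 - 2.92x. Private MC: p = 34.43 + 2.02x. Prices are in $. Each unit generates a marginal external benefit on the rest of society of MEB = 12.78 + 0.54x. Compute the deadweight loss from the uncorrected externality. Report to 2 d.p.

DWL = $154.53

Market equilibrium (private): 34.43 + 2.02x = 254.87 - 2.92x → x_m = 44.6235.
Social marginal cost = private MC − MEB = 21.65 + 1.48x.
Set SMC = demand: 21.65 + 1.48x = 254.87 - 2.92x → x* = 53.0045.
The loss is the area between SMC and demand from x* to x_m; with linear curves that's a triangle of height MEB(x_m).
DWL = ½ × 8.3810 × 36.8767 = 154.5318.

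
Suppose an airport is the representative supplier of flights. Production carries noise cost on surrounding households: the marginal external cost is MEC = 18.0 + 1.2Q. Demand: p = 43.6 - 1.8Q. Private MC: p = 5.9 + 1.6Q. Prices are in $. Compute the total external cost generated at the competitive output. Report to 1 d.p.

Market equilibrium (private): 5.9 + 1.6Q = 43.6 - 1.8Q → Q_m = 11.0882.
Total external cost = ∫₀^{Q_m} (18.0 + 1.2Q) dQ = 18.0×11.0882 + ½×1.2×11.0882² = 273.3565.

$273.4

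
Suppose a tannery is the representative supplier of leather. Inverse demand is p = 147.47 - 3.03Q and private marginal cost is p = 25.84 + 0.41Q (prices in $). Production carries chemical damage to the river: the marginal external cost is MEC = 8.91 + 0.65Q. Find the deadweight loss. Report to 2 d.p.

Market equilibrium (private): 25.84 + 0.41Q = 147.47 - 3.03Q → Q_m = 35.3576.
Social marginal cost = private MC + MEC = 34.75 + 1.06Q.
Set SMC = demand: 34.75 + 1.06Q = 147.47 - 3.03Q → Q* = 27.5599.
Between Q* and Q_m the wedge SMC − demand runs linearly from 0 to MEC(Q_m), so the loss is a triangle.
DWL = ½ × 7.7977 × 31.8924 = 124.3437.

DWL = $124.34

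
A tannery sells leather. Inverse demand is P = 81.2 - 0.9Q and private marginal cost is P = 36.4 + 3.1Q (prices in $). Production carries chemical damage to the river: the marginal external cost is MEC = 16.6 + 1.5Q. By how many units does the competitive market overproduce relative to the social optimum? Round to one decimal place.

6.1 units

Market equilibrium (private): 36.4 + 3.1Q = 81.2 - 0.9Q → Q_m = 11.2000.
Social marginal cost = private MC + MEC = 53.0 + 4.6Q.
Set SMC = demand: 53.0 + 4.6Q = 81.2 - 0.9Q → Q* = 5.1273.
Gap = |11.2000 − 5.1273| = 6.0727.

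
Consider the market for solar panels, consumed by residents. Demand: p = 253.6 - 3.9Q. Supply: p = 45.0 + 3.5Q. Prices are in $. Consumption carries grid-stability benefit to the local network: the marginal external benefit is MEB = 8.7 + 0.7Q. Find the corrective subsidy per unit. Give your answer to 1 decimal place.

subsidy = $31.4 per unit

Social marginal benefit = demand + MEB = 262.3 - 3.2Q.
Set SMB = MC: 262.3 - 3.2Q = 45.0 + 3.5Q → Q* = 32.4328.
The Pigouvian subsidy equals MEB at Q*: 8.7 + 0.7×32.4328 = 31.4030.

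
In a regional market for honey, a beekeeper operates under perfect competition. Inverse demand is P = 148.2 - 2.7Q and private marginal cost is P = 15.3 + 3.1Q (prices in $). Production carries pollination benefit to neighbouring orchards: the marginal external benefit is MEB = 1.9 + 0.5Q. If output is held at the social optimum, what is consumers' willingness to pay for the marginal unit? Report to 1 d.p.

P = $79.5

Social marginal cost = private MC − MEB = 13.4 + 2.6Q.
Set SMC = demand: 13.4 + 2.6Q = 148.2 - 2.7Q → Q* = 25.4340.
Consumer price on the demand curve at Q*: 148.2 − 2.7×25.4340 = 79.5282.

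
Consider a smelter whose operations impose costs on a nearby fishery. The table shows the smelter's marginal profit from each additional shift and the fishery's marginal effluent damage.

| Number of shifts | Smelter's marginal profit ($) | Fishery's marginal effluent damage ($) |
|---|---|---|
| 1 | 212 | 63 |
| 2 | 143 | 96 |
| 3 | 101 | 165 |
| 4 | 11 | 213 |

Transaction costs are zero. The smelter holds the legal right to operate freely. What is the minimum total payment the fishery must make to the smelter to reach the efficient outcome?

$112

Left alone the smelter would choose level 4 (marginal profit stays positive).
Efficient level: k* = 2 (marginal profit ≥ marginal effluent damage through 2).
The fishery must at least cover the smelter's forgone profit from cutting 4→2: 101 + 11 = 112.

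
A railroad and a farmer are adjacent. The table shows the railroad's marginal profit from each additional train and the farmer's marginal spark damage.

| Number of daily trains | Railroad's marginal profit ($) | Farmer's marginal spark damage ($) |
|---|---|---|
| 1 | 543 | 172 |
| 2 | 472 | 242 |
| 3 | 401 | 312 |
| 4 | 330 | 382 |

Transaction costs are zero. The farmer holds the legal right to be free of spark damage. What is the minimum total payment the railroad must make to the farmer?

Efficient level: marginal profit ≥ marginal spark damage through level 3, so k* = 3.
With the farmer holding the right, the railroad must at least compensate total damage at k*: 172 + 242 + 312 = 726.

$726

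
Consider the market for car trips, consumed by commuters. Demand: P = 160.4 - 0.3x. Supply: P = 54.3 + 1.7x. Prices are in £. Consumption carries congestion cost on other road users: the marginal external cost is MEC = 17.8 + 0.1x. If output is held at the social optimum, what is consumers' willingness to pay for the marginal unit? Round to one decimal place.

Social marginal benefit = demand − MEC = 142.6 - 0.4x.
Set SMB = MC: 142.6 - 0.4x = 54.3 + 1.7x → x* = 42.0476.
Consumer price on the demand curve at x*: 160.4 − 0.3×42.0476 = 147.7857.

P = £147.8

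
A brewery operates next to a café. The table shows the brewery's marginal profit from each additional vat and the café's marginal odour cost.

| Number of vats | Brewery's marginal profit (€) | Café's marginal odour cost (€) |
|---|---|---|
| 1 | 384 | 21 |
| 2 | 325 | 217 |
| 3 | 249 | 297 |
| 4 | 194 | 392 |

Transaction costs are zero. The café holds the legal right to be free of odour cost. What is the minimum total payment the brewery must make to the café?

€238

Efficient level: marginal profit ≥ marginal odour cost through level 2, so k* = 2.
With the café holding the right, the brewery must at least compensate total damage at k*: 21 + 217 = 238.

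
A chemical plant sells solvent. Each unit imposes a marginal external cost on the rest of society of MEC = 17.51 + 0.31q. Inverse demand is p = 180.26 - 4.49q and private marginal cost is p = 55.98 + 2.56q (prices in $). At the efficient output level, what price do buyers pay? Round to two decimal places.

P = $115.12

Social marginal cost = private MC + MEC = 73.49 + 2.87q.
Set SMC = demand: 73.49 + 2.87q = 180.26 - 4.49q → q* = 14.5068.
Consumer price on the demand curve at q*: 180.26 − 4.49×14.5068 = 115.1245.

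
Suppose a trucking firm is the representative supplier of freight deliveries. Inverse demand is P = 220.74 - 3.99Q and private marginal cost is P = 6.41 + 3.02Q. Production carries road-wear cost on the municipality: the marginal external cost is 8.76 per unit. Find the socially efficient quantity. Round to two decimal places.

Social marginal cost = private MC + MEC = 15.17 + 3.02Q.
Set SMC = demand: 15.17 + 3.02Q = 220.74 - 3.99Q → Q* = 29.3252.

Q* = 29.33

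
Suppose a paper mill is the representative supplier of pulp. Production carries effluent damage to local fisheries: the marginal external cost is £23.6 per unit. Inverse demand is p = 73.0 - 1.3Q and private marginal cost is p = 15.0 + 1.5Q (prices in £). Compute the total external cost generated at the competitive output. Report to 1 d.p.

£488.9

Market equilibrium (private): 15.0 + 1.5Q = 73.0 - 1.3Q → Q_m = 20.7143.
Total external cost = MEC × Q_m = 23.6 × 20.7143 = 488.8575.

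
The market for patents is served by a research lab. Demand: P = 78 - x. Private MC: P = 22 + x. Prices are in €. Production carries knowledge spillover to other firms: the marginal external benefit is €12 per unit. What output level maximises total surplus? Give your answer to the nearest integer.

x* = 34

Social marginal cost = private MC − MEB = 10 + x.
Set SMC = demand: 10 + x = 78 - x → x* = 34.0000.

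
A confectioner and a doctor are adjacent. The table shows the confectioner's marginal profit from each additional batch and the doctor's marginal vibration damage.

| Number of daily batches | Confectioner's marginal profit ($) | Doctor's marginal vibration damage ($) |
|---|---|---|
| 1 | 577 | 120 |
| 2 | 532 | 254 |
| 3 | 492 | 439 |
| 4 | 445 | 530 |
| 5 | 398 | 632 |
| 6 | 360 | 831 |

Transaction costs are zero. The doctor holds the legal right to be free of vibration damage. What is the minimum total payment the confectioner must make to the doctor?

Efficient level: marginal profit ≥ marginal vibration damage through level 3, so k* = 3.
With the doctor holding the right, the confectioner must at least compensate total damage at k*: 120 + 254 + 439 = 813.

$813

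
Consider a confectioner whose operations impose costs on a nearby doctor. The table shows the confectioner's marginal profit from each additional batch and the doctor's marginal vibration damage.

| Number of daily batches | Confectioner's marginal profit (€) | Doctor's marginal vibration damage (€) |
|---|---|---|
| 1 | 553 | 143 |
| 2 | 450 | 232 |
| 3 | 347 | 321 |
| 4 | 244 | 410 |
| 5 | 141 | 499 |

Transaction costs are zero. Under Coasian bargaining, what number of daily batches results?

3

Bargaining reaches the level where marginal profit last exceeds marginal vibration damage.
That holds through level 3 (347 ≥ 321) but not at 4 (244 < 410).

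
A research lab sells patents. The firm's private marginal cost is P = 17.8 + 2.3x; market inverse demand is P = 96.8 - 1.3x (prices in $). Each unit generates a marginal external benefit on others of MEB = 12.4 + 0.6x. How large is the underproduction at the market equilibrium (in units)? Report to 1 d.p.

Market equilibrium (private): 17.8 + 2.3x = 96.8 - 1.3x → x_m = 21.9444.
Social marginal cost = private MC − MEB = 5.4 + 1.7x.
Set SMC = demand: 5.4 + 1.7x = 96.8 - 1.3x → x* = 30.4667.
Gap = |21.9444 − 30.4667| = 8.5223.

8.5 units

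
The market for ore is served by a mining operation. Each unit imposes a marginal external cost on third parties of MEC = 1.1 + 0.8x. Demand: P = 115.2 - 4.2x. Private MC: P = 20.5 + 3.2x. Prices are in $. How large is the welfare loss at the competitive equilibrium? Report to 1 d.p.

Market equilibrium (private): 20.5 + 3.2x = 115.2 - 4.2x → x_m = 12.7973.
Social marginal cost = private MC + MEC = 21.6 + 4.0x.
Set SMC = demand: 21.6 + 4.0x = 115.2 - 4.2x → x* = 11.4146.
The loss is the area between SMC and demand from x* to x_m; with linear curves that's a triangle of height MEC(x_m).
DWL = ½ × 1.3827 × 11.3378 = 7.8384.

DWL = $7.8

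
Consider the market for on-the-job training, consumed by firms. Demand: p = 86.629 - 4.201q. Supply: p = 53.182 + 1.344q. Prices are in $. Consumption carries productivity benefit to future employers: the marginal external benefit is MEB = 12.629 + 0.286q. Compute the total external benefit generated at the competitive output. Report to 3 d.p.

Market equilibrium (private): 53.182 + 1.344q = 86.629 - 4.201q → q_m = 6.0319.
Total external benefit = ∫₀^{q_m} (12.629 + 0.286q) dq = 12.629×6.0319 + ½×0.286×6.0319² = 81.3798.

$81.380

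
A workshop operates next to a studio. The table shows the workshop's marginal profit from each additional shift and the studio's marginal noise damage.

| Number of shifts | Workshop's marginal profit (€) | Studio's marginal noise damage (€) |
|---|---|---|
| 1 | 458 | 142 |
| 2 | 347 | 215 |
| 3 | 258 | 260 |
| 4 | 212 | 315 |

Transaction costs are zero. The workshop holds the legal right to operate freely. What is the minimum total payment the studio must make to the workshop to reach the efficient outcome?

€470

Left alone the workshop would choose level 4 (marginal profit stays positive).
Efficient level: k* = 2 (marginal profit ≥ marginal noise damage through 2).
The studio must at least cover the workshop's forgone profit from cutting 4→2: 258 + 212 = 470.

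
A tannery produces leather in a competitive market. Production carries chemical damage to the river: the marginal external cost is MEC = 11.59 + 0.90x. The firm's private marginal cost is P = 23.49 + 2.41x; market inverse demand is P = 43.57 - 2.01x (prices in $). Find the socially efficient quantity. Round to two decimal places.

x* = 1.60

Social marginal cost = private MC + MEC = 35.08 + 3.31x.
Set SMC = demand: 35.08 + 3.31x = 43.57 - 2.01x → x* = 1.5959.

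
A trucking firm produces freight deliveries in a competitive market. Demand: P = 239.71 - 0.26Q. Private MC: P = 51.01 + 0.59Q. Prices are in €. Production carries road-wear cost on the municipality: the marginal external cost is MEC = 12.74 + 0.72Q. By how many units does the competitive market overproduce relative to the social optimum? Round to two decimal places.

Market equilibrium (private): 51.01 + 0.59Q = 239.71 - 0.26Q → Q_m = 222.0000.
Social marginal cost = private MC + MEC = 63.75 + 1.31Q.
Set SMC = demand: 63.75 + 1.31Q = 239.71 - 0.26Q → Q* = 112.0764.
Gap = |222.0000 − 112.0764| = 109.9236.

109.92 units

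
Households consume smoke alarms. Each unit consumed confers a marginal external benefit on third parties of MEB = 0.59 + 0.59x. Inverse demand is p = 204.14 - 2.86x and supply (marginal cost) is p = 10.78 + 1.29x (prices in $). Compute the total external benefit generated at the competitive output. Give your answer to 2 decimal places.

Market equilibrium (private): 10.78 + 1.29x = 204.14 - 2.86x → x_m = 46.5928.
Total external benefit = ∫₀^{x_m} (0.59 + 0.59x) dx = 0.59×46.5928 + ½×0.59×46.5928² = 667.9020.

$667.90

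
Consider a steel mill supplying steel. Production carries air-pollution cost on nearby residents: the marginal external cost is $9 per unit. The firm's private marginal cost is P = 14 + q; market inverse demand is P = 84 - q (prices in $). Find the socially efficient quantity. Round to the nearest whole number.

Social marginal cost = private MC + MEC = 23 + q.
Set SMC = demand: 23 + q = 84 - q → q* = 30.5000.

q* = 31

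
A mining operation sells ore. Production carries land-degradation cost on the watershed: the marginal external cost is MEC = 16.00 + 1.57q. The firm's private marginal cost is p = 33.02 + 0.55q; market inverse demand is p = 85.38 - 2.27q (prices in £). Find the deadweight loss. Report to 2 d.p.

Market equilibrium (private): 33.02 + 0.55q = 85.38 - 2.27q → q_m = 18.5674.
Social marginal cost = private MC + MEC = 49.02 + 2.12q.
Set SMC = demand: 49.02 + 2.12q = 85.38 - 2.27q → q* = 8.2825.
Between q* and q_m the wedge SMC − demand runs linearly from 0 to MEC(q_m), so the loss is a triangle.
DWL = ½ × 10.2849 × 45.1508 = 232.1857.

DWL = £232.19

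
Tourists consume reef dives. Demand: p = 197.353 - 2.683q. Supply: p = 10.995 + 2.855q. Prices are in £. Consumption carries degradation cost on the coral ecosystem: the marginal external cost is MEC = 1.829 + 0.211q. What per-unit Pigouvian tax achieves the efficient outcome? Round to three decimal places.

tax = £8.602 per unit

Social marginal benefit = demand − MEC = 195.524 - 2.894q.
Set SMB = MC: 195.524 - 2.894q = 10.995 + 2.855q → q* = 32.0976.
The Pigouvian tax equals MEC at q*: 1.829 + 0.211×32.0976 = 8.6016.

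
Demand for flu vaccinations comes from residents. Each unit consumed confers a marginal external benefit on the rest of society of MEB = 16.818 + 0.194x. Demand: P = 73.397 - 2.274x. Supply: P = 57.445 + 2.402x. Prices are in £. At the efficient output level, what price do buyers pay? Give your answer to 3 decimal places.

P = £56.771

Social marginal benefit = demand + MEB = 90.215 - 2.080x.
Set SMB = MC: 90.215 - 2.080x = 57.445 + 2.402x → x* = 7.3115.
Consumer price on the demand curve at x*: 73.397 − 2.274×7.3115 = 56.7706.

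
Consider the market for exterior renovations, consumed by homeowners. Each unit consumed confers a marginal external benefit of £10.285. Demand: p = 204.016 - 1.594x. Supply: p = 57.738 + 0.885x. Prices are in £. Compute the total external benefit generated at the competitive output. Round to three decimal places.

£606.886

Market equilibrium (private): 57.738 + 0.885x = 204.016 - 1.594x → x_m = 59.0069.
Total external benefit = MEB × x_m = 10.285 × 59.0069 = 606.8860.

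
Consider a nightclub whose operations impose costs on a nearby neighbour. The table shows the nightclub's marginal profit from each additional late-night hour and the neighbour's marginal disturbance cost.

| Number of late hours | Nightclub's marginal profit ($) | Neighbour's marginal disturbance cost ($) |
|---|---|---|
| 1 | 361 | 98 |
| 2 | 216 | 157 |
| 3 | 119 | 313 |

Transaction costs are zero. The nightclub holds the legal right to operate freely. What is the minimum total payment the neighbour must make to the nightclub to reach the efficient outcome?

Left alone the nightclub would choose level 3 (marginal profit stays positive).
Efficient level: k* = 2 (marginal profit ≥ marginal disturbance cost through 2).
The neighbour must at least cover the nightclub's forgone profit from cutting 3→2: 119 = 119.

$119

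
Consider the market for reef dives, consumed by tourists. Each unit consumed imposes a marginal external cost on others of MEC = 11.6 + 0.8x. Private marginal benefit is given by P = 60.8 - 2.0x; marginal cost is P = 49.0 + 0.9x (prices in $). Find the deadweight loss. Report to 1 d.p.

Market equilibrium (private): 49.0 + 0.9x = 60.8 - 2.0x → x_m = 4.0690.
Social marginal benefit = demand − MEC = 49.2 - 2.8x.
Set SMB = MC: 49.2 - 2.8x = 49.0 + 0.9x → x* = 0.0541.
The loss is the area between SMB and MC from x* to x_m; with linear curves that's a triangle of height MEC(x_m).
DWL = ½ × 4.0149 × 14.8552 = 29.8211.

DWL = $29.8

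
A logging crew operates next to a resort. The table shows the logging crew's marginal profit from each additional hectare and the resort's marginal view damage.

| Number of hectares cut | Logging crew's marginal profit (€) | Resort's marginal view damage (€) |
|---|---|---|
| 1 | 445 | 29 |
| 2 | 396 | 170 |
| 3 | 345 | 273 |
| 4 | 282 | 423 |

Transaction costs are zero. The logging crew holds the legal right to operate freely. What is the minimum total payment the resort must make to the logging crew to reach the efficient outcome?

€282

Left alone the logging crew would choose level 4 (marginal profit stays positive).
Efficient level: k* = 3 (marginal profit ≥ marginal view damage through 3).
The resort must at least cover the logging crew's forgone profit from cutting 4→3: 282 = 282.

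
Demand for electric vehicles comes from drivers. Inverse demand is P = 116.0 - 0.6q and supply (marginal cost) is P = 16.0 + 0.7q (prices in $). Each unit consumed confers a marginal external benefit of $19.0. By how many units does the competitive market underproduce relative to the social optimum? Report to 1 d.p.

14.6 units

Market equilibrium (private): 16.0 + 0.7q = 116.0 - 0.6q → q_m = 76.9231.
Social marginal benefit = demand + MEB = 135.0 - 0.6q.
Set SMB = MC: 135.0 - 0.6q = 16.0 + 0.7q → q* = 91.5385.
Gap = |76.9231 − 91.5385| = 14.6154.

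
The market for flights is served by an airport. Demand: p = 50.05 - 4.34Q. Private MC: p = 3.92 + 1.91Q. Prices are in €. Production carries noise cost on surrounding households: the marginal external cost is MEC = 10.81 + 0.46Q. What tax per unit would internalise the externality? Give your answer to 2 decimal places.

tax = €13.23 per unit

Social marginal cost = private MC + MEC = 14.73 + 2.37Q.
Set SMC = demand: 14.73 + 2.37Q = 50.05 - 4.34Q → Q* = 5.2638.
The Pigouvian tax equals MEC at Q*: 10.81 + 0.46×5.2638 = 13.2313.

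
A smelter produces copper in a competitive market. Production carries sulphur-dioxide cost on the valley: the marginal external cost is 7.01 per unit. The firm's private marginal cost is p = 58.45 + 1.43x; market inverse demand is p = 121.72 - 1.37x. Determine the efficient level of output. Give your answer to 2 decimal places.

Social marginal cost = private MC + MEC = 65.46 + 1.43x.
Set SMC = demand: 65.46 + 1.43x = 121.72 - 1.37x → x* = 20.0929.

x* = 20.09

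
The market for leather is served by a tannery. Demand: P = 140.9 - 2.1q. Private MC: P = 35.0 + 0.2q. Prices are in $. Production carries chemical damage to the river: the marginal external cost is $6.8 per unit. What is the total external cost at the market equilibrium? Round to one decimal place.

Market equilibrium (private): 35.0 + 0.2q = 140.9 - 2.1q → q_m = 46.0435.
Total external cost = MEC × q_m = 6.8 × 46.0435 = 313.0958.

$313.1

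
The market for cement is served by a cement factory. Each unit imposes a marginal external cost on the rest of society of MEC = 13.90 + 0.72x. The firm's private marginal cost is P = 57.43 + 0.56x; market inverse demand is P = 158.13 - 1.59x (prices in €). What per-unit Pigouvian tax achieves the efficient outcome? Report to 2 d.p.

tax = €35.68 per unit

Social marginal cost = private MC + MEC = 71.33 + 1.28x.
Set SMC = demand: 71.33 + 1.28x = 158.13 - 1.59x → x* = 30.2439.
The Pigouvian tax equals MEC at x*: 13.90 + 0.72×30.2439 = 35.6756.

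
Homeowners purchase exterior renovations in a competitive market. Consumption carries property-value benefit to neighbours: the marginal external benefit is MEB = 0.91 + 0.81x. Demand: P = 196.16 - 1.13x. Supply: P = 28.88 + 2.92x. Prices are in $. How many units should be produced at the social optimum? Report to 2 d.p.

x* = 51.91

Social marginal benefit = demand + MEB = 197.07 - 0.32x.
Set SMB = MC: 197.07 - 0.32x = 28.88 + 2.92x → x* = 51.9105.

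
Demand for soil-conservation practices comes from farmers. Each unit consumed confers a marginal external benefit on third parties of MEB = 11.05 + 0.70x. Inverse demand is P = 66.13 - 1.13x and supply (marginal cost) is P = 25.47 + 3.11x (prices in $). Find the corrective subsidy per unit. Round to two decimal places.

subsidy = $21.28 per unit

Social marginal benefit = demand + MEB = 77.18 - 0.43x.
Set SMB = MC: 77.18 - 0.43x = 25.47 + 3.11x → x* = 14.6073.
The Pigouvian subsidy equals MEB at x*: 11.05 + 0.70×14.6073 = 21.2751.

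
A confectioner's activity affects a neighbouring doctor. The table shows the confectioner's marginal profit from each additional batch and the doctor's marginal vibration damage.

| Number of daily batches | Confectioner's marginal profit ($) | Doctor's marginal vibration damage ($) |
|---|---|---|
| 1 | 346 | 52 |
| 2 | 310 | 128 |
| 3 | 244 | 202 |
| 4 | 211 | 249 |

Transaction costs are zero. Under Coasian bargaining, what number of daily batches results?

Bargaining reaches the level where marginal profit last exceeds marginal vibration damage.
That holds through level 3 (244 ≥ 202) but not at 4 (211 < 249).

3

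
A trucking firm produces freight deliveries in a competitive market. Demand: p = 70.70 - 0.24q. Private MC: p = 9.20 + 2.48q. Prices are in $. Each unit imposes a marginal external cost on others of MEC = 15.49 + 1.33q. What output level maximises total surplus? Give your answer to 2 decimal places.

Social marginal cost = private MC + MEC = 24.69 + 3.81q.
Set SMC = demand: 24.69 + 3.81q = 70.70 - 0.24q → q* = 11.3605.

q* = 11.36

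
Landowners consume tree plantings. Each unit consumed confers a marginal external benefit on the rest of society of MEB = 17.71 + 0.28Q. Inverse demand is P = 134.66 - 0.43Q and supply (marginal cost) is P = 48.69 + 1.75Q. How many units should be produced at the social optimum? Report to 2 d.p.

Q* = 54.57

Social marginal benefit = demand + MEB = 152.37 - 0.15Q.
Set SMB = MC: 152.37 - 0.15Q = 48.69 + 1.75Q → Q* = 54.5684.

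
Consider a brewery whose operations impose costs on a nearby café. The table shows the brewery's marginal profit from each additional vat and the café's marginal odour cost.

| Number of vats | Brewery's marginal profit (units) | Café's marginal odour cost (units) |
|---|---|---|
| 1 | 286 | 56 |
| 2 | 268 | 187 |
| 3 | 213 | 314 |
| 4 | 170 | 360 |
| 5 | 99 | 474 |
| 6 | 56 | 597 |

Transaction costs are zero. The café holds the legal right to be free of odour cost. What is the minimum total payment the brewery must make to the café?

243

Efficient level: marginal profit ≥ marginal odour cost through level 2, so k* = 2.
With the café holding the right, the brewery must at least compensate total damage at k*: 56 + 187 = 243.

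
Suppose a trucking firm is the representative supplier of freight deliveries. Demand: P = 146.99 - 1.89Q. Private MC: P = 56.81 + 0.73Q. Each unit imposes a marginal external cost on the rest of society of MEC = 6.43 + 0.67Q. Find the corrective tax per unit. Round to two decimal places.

Social marginal cost = private MC + MEC = 63.24 + 1.40Q.
Set SMC = demand: 63.24 + 1.40Q = 146.99 - 1.89Q → Q* = 25.4559.
The Pigouvian tax equals MEC at Q*: 6.43 + 0.67×25.4559 = 23.4855.

tax = 23.49 per unit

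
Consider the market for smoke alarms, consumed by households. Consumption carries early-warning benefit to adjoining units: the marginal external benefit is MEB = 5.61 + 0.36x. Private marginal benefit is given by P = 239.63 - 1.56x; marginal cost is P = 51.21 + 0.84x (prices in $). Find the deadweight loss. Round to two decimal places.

Market equilibrium (private): 51.21 + 0.84x = 239.63 - 1.56x → x_m = 78.5083.
Social marginal benefit = demand + MEB = 245.24 - 1.20x.
Set SMB = MC: 245.24 - 1.20x = 51.21 + 0.84x → x* = 95.1127.
Height of the DWL triangle at x_m is SMB(x_m) − MC(x_m) = MEB(x_m) = 33.8730.
DWL = ½ × 16.6044 × 33.8730 = 281.2204.

DWL = $281.22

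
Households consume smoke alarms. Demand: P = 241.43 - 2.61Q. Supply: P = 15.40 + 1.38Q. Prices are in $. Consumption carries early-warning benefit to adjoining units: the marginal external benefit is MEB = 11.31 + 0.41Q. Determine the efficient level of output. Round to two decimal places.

Social marginal benefit = demand + MEB = 252.74 - 2.20Q.
Set SMB = MC: 252.74 - 2.20Q = 15.40 + 1.38Q → Q* = 66.2961.

Q* = 66.30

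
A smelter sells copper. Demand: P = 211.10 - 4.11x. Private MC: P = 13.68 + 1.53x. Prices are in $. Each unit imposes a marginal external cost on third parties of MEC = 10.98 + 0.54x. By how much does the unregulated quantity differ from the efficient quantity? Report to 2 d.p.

Market equilibrium (private): 13.68 + 1.53x = 211.10 - 4.11x → x_m = 35.0035.
Social marginal cost = private MC + MEC = 24.66 + 2.07x.
Set SMC = demand: 24.66 + 2.07x = 211.10 - 4.11x → x* = 30.1683.
Gap = |35.0035 − 30.1683| = 4.8352.

4.84 units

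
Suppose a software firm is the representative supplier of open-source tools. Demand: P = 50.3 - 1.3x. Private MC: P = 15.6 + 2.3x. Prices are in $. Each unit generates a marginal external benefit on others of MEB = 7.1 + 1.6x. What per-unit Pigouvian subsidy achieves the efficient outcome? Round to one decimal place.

Social marginal cost = private MC − MEB = 8.5 + 0.7x.
Set SMC = demand: 8.5 + 0.7x = 50.3 - 1.3x → x* = 20.9000.
The Pigouvian subsidy equals MEB at x*: 7.1 + 1.6×20.9000 = 40.5400.

subsidy = $40.5 per unit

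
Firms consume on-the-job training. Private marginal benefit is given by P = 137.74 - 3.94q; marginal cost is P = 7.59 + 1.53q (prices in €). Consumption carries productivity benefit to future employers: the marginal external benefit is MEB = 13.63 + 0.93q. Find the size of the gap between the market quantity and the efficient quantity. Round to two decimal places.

Market equilibrium (private): 7.59 + 1.53q = 137.74 - 3.94q → q_m = 23.7934.
Social marginal benefit = demand + MEB = 151.37 - 3.01q.
Set SMB = MC: 151.37 - 3.01q = 7.59 + 1.53q → q* = 31.6696.
Gap = |23.7934 − 31.6696| = 7.8762.

7.88 units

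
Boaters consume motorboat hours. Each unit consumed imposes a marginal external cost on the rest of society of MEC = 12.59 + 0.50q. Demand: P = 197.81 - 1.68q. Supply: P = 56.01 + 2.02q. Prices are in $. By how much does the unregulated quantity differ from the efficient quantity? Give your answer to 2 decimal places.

Market equilibrium (private): 56.01 + 2.02q = 197.81 - 1.68q → q_m = 38.3243.
Social marginal benefit = demand − MEC = 185.22 - 2.18q.
Set SMB = MC: 185.22 - 2.18q = 56.01 + 2.02q → q* = 30.7643.
Gap = |38.3243 − 30.7643| = 7.5600.

7.56 units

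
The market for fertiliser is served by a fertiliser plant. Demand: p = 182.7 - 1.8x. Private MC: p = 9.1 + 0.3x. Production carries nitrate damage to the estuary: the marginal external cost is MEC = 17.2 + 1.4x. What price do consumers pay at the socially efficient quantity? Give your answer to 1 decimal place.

Social marginal cost = private MC + MEC = 26.3 + 1.7x.
Set SMC = demand: 26.3 + 1.7x = 182.7 - 1.8x → x* = 44.6857.
Consumer price on the demand curve at x*: 182.7 − 1.8×44.6857 = 102.2657.

P = 102.3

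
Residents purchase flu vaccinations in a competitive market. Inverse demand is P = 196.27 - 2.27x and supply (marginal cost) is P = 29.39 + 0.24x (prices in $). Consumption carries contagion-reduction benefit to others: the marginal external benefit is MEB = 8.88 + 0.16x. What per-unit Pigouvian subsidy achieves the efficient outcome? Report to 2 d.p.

subsidy = $20.85 per unit

Social marginal benefit = demand + MEB = 205.15 - 2.11x.
Set SMB = MC: 205.15 - 2.11x = 29.39 + 0.24x → x* = 74.7915.
The Pigouvian subsidy equals MEB at x*: 8.88 + 0.16×74.7915 = 20.8466.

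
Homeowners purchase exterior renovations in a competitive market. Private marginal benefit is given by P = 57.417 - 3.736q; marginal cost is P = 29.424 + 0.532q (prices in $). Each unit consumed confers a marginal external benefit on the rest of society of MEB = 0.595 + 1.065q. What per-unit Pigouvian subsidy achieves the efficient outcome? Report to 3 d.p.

subsidy = $10.101 per unit

Social marginal benefit = demand + MEB = 58.012 - 2.671q.
Set SMB = MC: 58.012 - 2.671q = 29.424 + 0.532q → q* = 8.9254.
The Pigouvian subsidy equals MEB at q*: 0.595 + 1.065×8.9254 = 10.1006.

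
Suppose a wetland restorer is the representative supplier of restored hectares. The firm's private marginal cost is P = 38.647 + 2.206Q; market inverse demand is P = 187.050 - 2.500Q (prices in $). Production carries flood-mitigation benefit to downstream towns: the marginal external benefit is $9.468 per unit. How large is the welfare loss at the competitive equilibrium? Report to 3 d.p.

DWL = $9.524

Market equilibrium (private): 38.647 + 2.206Q = 187.050 - 2.500Q → Q_m = 31.5348.
Social marginal cost = private MC − MEB = 29.179 + 2.206Q.
Set SMC = demand: 29.179 + 2.206Q = 187.050 - 2.500Q → Q* = 33.5467.
Between Q* and Q_m the wedge demand − SMC runs linearly from 0 to MEB(Q_m), so the loss is a triangle.
DWL = ½ × 2.0119 × 9.4680 = 9.5243.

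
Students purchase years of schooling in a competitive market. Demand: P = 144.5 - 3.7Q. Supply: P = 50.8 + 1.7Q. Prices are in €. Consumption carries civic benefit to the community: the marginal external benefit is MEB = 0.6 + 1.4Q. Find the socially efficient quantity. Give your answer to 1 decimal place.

Q* = 23.6

Social marginal benefit = demand + MEB = 145.1 - 2.3Q.
Set SMB = MC: 145.1 - 2.3Q = 50.8 + 1.7Q → Q* = 23.5750.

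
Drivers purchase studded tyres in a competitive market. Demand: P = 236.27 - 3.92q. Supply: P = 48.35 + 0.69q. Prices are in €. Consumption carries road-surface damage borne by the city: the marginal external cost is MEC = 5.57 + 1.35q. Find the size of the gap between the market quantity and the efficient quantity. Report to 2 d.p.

Market equilibrium (private): 48.35 + 0.69q = 236.27 - 3.92q → q_m = 40.7636.
Social marginal benefit = demand − MEC = 230.70 - 5.27q.
Set SMB = MC: 230.70 - 5.27q = 48.35 + 0.69q → q* = 30.5956.
Gap = |40.7636 − 30.5956| = 10.1680.

10.17 units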